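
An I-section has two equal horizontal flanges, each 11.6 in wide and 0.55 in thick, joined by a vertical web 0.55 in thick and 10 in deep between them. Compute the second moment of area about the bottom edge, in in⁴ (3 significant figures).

Split into non-overlapping primitives; take the origin at the lower-left of the bounding box.
Bottom flange: 11.6 × 0.55, A = 6.38 in², y = 0.275 in, Ī = 0.16083 in⁴.
Web: 0.55 × 10, A = 5.5 in², y = 5.55 in, Ī = 45.833 in⁴.
Top flange: 11.6 × 0.55, A = 6.38 in², y = 10.825 in, Ī = 0.16083 in⁴.
Transfer each piece to the base of the section using Ī + A·d² with d = y − 0:
  bottom flange: d = 0.275 in → contributes +0.64332 in⁴
  web: d = 5.55 in → contributes +215.25 in⁴
  top flange: d = 10.825 in → contributes +747.77 in⁴
Total I = 963.66 in⁴.

I_base ≈ 964 in⁴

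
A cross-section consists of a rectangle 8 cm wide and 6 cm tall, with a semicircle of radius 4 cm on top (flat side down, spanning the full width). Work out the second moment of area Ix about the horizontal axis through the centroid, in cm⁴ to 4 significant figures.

Ix ≈ 536.1 cm⁴

Split into non-overlapping primitives; take the origin at the lower-left of the bounding box.
Rectangular body: 8 × 6, A = 48 cm², y = 3 cm, Ī = 144 cm⁴.
Semicircular cap: semicircle r = 4, A = 25.1327 cm², y = 7.69765 cm, Ī = 28.0978 cm⁴.
Centroid: ȳ = ΣA·y / ΣA = 4.61439 cm.
Transfer each piece to the horizontal axis through the centroid using Ī + A·d² with d = y − 4.61439:
  rectangular body: d = -1.61439 cm → contributes +269.101 cm⁴
  semicircular cap: d = 3.08326 cm → contributes +267.022 cm⁴
Total I = 536.123 cm⁴.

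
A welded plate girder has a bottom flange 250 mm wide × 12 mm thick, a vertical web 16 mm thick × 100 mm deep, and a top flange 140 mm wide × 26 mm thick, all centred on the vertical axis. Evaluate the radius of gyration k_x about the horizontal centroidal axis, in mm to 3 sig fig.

Decompose the section into non-overlapping parts with the origin at the bottom-left of its bounding rectangle.
Bottom plate: 250 × 12, A = 3 000 mm², y = 6 mm, Ī = 36 000 mm⁴.
Web plate: 16 × 100, A = 1 600 mm², y = 62 mm, Ī = 1 333 333 mm⁴.
Top plate: 140 × 26, A = 3 640 mm², y = 125 mm, Ī = 205 053 mm⁴.
Centroid: ȳ = ΣA·y / ΣA = 69.442 mm.
Transfer each piece to the horizontal centroidal axis using Ī + A·d² with d = y − 69.442:
  bottom plate: d = -63.442 mm → contributes +12 110 566 mm⁴
  web plate: d = -7.4417 mm → contributes +1 421 941 mm⁴
  top plate: d = 55.558 mm → contributes +11 440 712 mm⁴
Total I = 24 973 219 mm⁴.
Radius of gyration: k = √(I/A) = √(24 973 219 / 8 240) = 55.052 mm.

k_x ≈ 55.1 mm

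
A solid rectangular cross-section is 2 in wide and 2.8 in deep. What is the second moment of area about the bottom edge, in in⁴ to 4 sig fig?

I_base ≈ 14.63 in⁴

The section: 2 × 2.8, A = 5.6 in², y = 1.4 in, Ī = 3.65867 in⁴.
Transfer it to the base of the section using Ī + A·d² with d = y − 0:
  the section: d = 1.4 in → contributes +14.6347 in⁴
Total I = 14.6347 in⁴.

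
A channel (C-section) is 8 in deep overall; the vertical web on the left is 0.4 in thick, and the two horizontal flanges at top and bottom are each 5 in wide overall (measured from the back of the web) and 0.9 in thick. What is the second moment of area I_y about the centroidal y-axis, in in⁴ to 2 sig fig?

Treat the section as a set of non-overlapping primitives; coordinates are from the bounding-box lower-left.
Web: 0.4 × 8, A = 3.2 in², x = 0.2 in, Ī = 0.04267 in⁴.
Top flange (beyond web): 4.6 × 0.9, A = 4.14 in², x = 2.7 in, Ī = 7.3 in⁴.
Bottom flange (beyond web): 4.6 × 0.9, A = 4.14 in², x = 2.7 in, Ī = 7.3 in⁴.
Centroid: x̄ = ΣA·x / ΣA = 2.003 in.
Transfer each piece to the centroidal y-axis using Ī + A·d² with d = x − 2.003:
  web: d = -1.803 in → contributes +10.45 in⁴
  top flange (beyond web): d = 0.6969 in → contributes +9.311 in⁴
  bottom flange (beyond web): d = 0.6969 in → contributes +9.311 in⁴
Total I = 29.07 in⁴.

I_y ≈ 29 in⁴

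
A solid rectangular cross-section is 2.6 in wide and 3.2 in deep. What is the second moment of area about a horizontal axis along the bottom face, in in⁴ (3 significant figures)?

I_base ≈ 28.4 in⁴

The section: 2.6 × 3.2, A = 8.32 in², y = 1.6 in, Ī = 7.0997 in⁴.
Transfer it to a horizontal axis along the bottom face using Ī + A·d² with d = y − 0:
  the section: d = 1.6 in → contributes +28.399 in⁴
Total I = 28.399 in⁴.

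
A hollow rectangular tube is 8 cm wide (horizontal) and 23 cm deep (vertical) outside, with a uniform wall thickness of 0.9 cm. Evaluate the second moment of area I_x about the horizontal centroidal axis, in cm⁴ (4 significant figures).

I_x ≈ 3188 cm⁴

Split into non-overlapping primitives; take the origin at the lower-left of the bounding box.
Outer rectangle: 8 × 23, A = 184 cm², y = 11.5 cm, Ī = 8111.33 cm⁴.
Inner void (subtracted): 6.2 × 21.2, A = 131.44 cm², y = 11.5 cm, Ī = 4922.87 cm⁴.
By symmetry the centroid is at mid-height, ȳ = 11.5 cm.
All pieces are centred on the horizontal centroidal axis, so I = ΣĪ (holes subtracted) = 3188.47 cm⁴.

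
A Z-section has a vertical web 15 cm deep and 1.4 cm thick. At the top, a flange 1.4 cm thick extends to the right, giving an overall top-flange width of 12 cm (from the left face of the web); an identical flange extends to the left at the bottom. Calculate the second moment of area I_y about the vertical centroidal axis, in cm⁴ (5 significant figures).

Split into non-overlapping primitives; take the origin at the lower-left of the bounding box.
Web: 1.4 × 15, A = 21 cm², x = 11.3 cm, Ī = 3.43 cm⁴.
Top flange (beyond web): 10.6 × 1.4, A = 14.84 cm², x = 17.3 cm, Ī = 138.9519 cm⁴.
Bottom flange (beyond web): 10.6 × 1.4, A = 14.84 cm², x = 5.3 cm, Ī = 138.9519 cm⁴.
Centroid: x̄ = ΣA·x / ΣA = 11.3 cm.
Transfer each piece to the vertical centroidal axis using Ī + A·d² with d = x − 11.3:
  web: d = 0 cm → contributes +3.43 cm⁴
  top flange (beyond web): d = 6 cm → contributes +673.1919 cm⁴
  bottom flange (beyond web): d = -6 cm → contributes +673.1919 cm⁴
Total I = 1349.814 cm⁴.

I_y ≈ 1349.8 cm⁴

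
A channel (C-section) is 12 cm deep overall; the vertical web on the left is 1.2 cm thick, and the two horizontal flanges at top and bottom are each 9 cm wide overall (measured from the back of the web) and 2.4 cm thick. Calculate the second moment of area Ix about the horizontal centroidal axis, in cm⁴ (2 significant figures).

Break the section into simple shapes (no overlaps), measuring from the bottom-left corner of the bounding box.
Web: 1.2 × 12, A = 14.4 cm², y = 6 cm, Ī = 172.8 cm⁴.
Top flange (beyond web): 7.8 × 2.4, A = 18.72 cm², y = 10.8 cm, Ī = 8.986 cm⁴.
Bottom flange (beyond web): 7.8 × 2.4, A = 18.72 cm², y = 1.2 cm, Ī = 8.986 cm⁴.
By symmetry the centroid is at mid-height, ȳ = 6 cm.
Transfer each piece to the horizontal centroidal axis using Ī + A·d² with d = y − 6:
  web: d = 0 cm → contributes +172.8 cm⁴
  top flange (beyond web): d = 4.8 cm → contributes +440.3 cm⁴
  bottom flange (beyond web): d = -4.8 cm → contributes +440.3 cm⁴
Total I = 1 053 cm⁴.

Ix ≈ 1100 cm⁴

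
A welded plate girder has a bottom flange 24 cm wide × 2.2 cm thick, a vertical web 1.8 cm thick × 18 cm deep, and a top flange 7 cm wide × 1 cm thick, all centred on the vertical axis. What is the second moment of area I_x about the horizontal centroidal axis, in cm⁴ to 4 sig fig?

Treat the section as a set of non-overlapping primitives; coordinates are from the bounding-box lower-left.
Bottom plate: 24 × 2.2, A = 52.8 cm², y = 1.1 cm, Ī = 21.296 cm⁴.
Web plate: 1.8 × 18, A = 32.4 cm², y = 11.2 cm, Ī = 874.8 cm⁴.
Top plate: 7 × 1, A = 7 cm², y = 20.7 cm, Ī = 0.583333 cm⁴.
Centroid: ȳ = ΣA·y / ΣA = 6.13731 cm.
Transfer each piece to the horizontal centroidal axis using Ī + A·d² with d = y − 6.13731:
  bottom plate: d = -5.03731 cm → contributes +1361.07 cm⁴
  web plate: d = 5.06269 cm → contributes +1705.24 cm⁴
  top plate: d = 14.5627 cm → contributes +1485.09 cm⁴
Total I = 4551.39 cm⁴.

I_x ≈ 4551 cm⁴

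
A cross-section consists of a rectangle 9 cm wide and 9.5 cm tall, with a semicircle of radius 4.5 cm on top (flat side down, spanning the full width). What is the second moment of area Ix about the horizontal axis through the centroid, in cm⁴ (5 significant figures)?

Ix ≈ 1716.3 cm⁴

Break the section into simple shapes (no overlaps), measuring from the bottom-left corner of the bounding box.
Rectangular body: 9 × 9.5, A = 85.5 cm², y = 4.75 cm, Ī = 643.0313 cm⁴.
Semicircular cap: semicircle r = 4.5, A = 31.80863 cm², y = 11.40986 cm, Ī = 45.00721 cm⁴.
Centroid: ȳ = ΣA·y / ΣA = 6.555843 cm.
Transfer each piece to the horizontal axis through the centroid using Ī + A·d² with d = y − 6.555843:
  rectangular body: d = -1.805843 cm → contributes +921.8527 cm⁴
  semicircular cap: d = 4.854016 cm → contributes +794.4653 cm⁴
Total I = 1716.318 cm⁴.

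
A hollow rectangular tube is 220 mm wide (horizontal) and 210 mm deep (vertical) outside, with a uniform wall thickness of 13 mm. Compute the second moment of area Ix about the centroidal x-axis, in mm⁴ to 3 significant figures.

Ix ≈ 6.91 × 10⁷ mm⁴

Treat the section as a set of non-overlapping primitives; coordinates are from the bounding-box lower-left.
Outer rectangle: 220 × 210, A = 46 200 mm², y = 105 mm, Ī = 169 785 000 mm⁴.
Inner void (subtracted): 194 × 184, A = 35 696 mm², y = 105 mm, Ī = 100 710 315 mm⁴.
By symmetry the centroid is at mid-height, ȳ = 105 mm.
All pieces are centred on the centroidal x-axis, so I = ΣĪ (holes subtracted) = 69 074 685 mm⁴.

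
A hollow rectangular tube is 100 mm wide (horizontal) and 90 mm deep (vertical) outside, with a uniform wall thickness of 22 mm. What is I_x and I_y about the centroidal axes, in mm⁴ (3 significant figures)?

Split into non-overlapping primitives; take the origin at the lower-left of the bounding box.
Outer rectangle: 100 × 90, A = 9 000 mm², y = 45 mm, Ī = 6 075 000 mm⁴.
Inner void (subtracted): 56 × 46, A = 2 576 mm², y = 45 mm, Ī = 454 235 mm⁴.
By symmetry the centroid is at mid-height, ȳ = 45 mm.
All pieces are centred on the centroidal x-axis, so I = ΣĪ (holes subtracted) = 5 620 765 mm⁴.
Repeating about the centroidal y-axis gives I_y = 6 826 805 mm⁴.

I_x ≈ 5.62 × 10⁶ mm⁴, I_y ≈ 6.83 × 10⁶ mm⁴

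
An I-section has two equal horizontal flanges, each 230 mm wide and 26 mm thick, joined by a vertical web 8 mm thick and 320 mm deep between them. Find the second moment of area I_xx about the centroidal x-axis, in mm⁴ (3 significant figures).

I_xx ≈ 3.80 × 10⁸ mm⁴

Treat the section as a set of non-overlapping primitives; coordinates are from the bounding-box lower-left.
Bottom flange: 230 × 26, A = 5 980 mm², y = 13 mm, Ī = 336 873 mm⁴.
Web: 8 × 320, A = 2 560 mm², y = 186 mm, Ī = 21 845 333 mm⁴.
Top flange: 230 × 26, A = 5 980 mm², y = 359 mm, Ī = 336 873 mm⁴.
By symmetry the centroid is at mid-height, ȳ = 186 mm.
Transfer each piece to the centroidal x-axis using Ī + A·d² with d = y − 186:
  bottom flange: d = -173 mm → contributes +179 312 293 mm⁴
  web: d = 0 mm → contributes +21 845 333 mm⁴
  top flange: d = 173 mm → contributes +179 312 293 mm⁴
Total I = 380 469 920 mm⁴.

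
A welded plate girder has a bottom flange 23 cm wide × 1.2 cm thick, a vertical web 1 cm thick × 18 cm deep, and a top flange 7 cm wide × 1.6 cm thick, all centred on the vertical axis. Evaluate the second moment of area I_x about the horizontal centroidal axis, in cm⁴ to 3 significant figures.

Decompose the section into non-overlapping parts with the origin at the bottom-left of its bounding rectangle.
Bottom plate: 23 × 1.2, A = 27.6 cm², y = 0.6 cm, Ī = 3.312 cm⁴.
Web plate: 1 × 18, A = 18 cm², y = 10.2 cm, Ī = 486 cm⁴.
Top plate: 7 × 1.6, A = 11.2 cm², y = 20 cm, Ī = 2.3893 cm⁴.
Centroid: ȳ = ΣA·y / ΣA = 7.4676 cm.
Transfer each piece to the horizontal centroidal axis using Ī + A·d² with d = y − 7.4676:
  bottom plate: d = -6.8676 cm → contributes +1 305 cm⁴
  web plate: d = 2.7324 cm → contributes +620.39 cm⁴
  top plate: d = 12.532 cm → contributes +1761.5 cm⁴
Total I = 3686.9 cm⁴.

I_x ≈ 3690 cm⁴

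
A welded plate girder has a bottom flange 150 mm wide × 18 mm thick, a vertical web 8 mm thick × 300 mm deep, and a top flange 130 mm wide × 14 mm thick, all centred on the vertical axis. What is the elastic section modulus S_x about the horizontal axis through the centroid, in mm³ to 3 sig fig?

Treat the section as a set of non-overlapping primitives; coordinates are from the bounding-box lower-left.
Bottom plate: 150 × 18, A = 2 700 mm², y = 9 mm, Ī = 72 900 mm⁴.
Web plate: 8 × 300, A = 2 400 mm², y = 168 mm, Ī = 18 000 000 mm⁴.
Top plate: 130 × 14, A = 1 820 mm², y = 325 mm, Ī = 29 727 mm⁴.
Centroid: ȳ = ΣA·y / ΣA = 147.25 mm.
Transfer each piece to the horizontal axis through the centroid using Ī + A·d² with d = y − 147.25:
  bottom plate: d = -138.25 mm → contributes +51 681 405 mm⁴
  web plate: d = 20.746 mm → contributes +19 032 918 mm⁴
  top plate: d = 177.75 mm → contributes +57 529 935 mm⁴
Total I = 128 244 259 mm⁴.
Extreme fibre distance c = 184.75 mm; S = I/c = 694 167 mm³.

S_x ≈ 6.94 × 10⁵ mm³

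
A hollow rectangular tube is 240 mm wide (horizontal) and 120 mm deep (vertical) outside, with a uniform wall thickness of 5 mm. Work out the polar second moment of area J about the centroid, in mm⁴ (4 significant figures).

J ≈ 3.576 × 10⁷ mm⁴

Decompose the section into non-overlapping parts with the origin at the bottom-left of its bounding rectangle.
Outer rectangle: 240 × 120, A = 28 800 mm², y = 60 mm, Ī = 34 560 000 mm⁴.
Inner void (subtracted): 230 × 110, A = 25 300 mm², y = 60 mm, Ī = 25 510 833 mm⁴.
By symmetry the centroid is at mid-height, ȳ = 60 mm.
All pieces are centred on the centroidal x-axis, so I = ΣĪ (holes subtracted) = 9 049 167 mm⁴.
Repeating about the centroidal y-axis gives I_y = 26 709 167 mm⁴.
Polar second moment: J = I_x + I_y = 35 758 333 mm⁴.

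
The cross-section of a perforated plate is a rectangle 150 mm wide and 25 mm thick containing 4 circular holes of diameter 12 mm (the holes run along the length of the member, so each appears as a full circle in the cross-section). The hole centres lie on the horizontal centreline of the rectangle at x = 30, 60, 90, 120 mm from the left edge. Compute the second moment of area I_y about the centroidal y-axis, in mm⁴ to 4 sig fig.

I_y ≈ 6.518 × 10⁶ mm⁴

Split into non-overlapping primitives; take the origin at the lower-left of the bounding box.
Plate: 150 × 25, A = 3 750 mm², x = 75 mm, Ī = 7 031 250 mm⁴.
Hole 1 (subtracted): ⌀12, A = 113.097 mm², x = 30 mm, Ī = 1017.88 mm⁴.
Hole 2 (subtracted): ⌀12, A = 113.097 mm², x = 60 mm, Ī = 1017.88 mm⁴.
Hole 3 (subtracted): ⌀12, A = 113.097 mm², x = 90 mm, Ī = 1017.88 mm⁴.
Hole 4 (subtracted): ⌀12, A = 113.097 mm², x = 120 mm, Ī = 1017.88 mm⁴.
By symmetry the centroid is at mid-width, x̄ = 75 mm.
Transfer each piece to the centroidal y-axis using Ī + A·d² with d = x − 75:
  plate: d = 0 mm → contributes +7 031 250 mm⁴
  hole 1: d = -45 mm → contributes −230 040 mm⁴
  hole 2: d = -15 mm → contributes −26464.8 mm⁴
  hole 3: d = 15 mm → contributes −26464.8 mm⁴
  hole 4: d = 45 mm → contributes −230 040 mm⁴
Total I = 6 518 240 mm⁴.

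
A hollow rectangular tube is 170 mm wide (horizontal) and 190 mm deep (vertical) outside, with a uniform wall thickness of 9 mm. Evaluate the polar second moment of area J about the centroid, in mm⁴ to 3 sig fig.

Decompose the section into non-overlapping parts with the origin at the bottom-left of its bounding rectangle.
Outer rectangle: 170 × 190, A = 32 300 mm², y = 95 mm, Ī = 97 169 167 mm⁴.
Inner void (subtracted): 152 × 172, A = 26 144 mm², y = 95 mm, Ī = 64 453 675 mm⁴.
By symmetry the centroid is at mid-height, ȳ = 95 mm.
All pieces are centred on the centroidal x-axis, so I = ΣĪ (holes subtracted) = 32 715 492 mm⁴.
Repeating about the centroidal y-axis gives I_y = 27 453 252 mm⁴.
Polar second moment: J = I_x + I_y = 60 168 744 mm⁴.

J ≈ 6.02 × 10⁷ mm⁴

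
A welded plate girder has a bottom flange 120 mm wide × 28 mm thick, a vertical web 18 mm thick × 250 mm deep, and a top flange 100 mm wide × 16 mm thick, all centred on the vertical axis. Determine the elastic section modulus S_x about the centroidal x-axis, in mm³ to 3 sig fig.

S_x ≈ 6.56 × 10⁵ mm³

Split into non-overlapping primitives; take the origin at the lower-left of the bounding box.
Bottom plate: 120 × 28, A = 3 360 mm², y = 14 mm, Ī = 219 520 mm⁴.
Web plate: 18 × 250, A = 4 500 mm², y = 153 mm, Ī = 23 437 500 mm⁴.
Top plate: 100 × 16, A = 1 600 mm², y = 286 mm, Ī = 34 133 mm⁴.
Centroid: ȳ = ΣA·y / ΣA = 126.12 mm.
Transfer each piece to the centroidal x-axis using Ī + A·d² with d = y − 126.12:
  bottom plate: d = -112.12 mm → contributes +42 461 293 mm⁴
  web plate: d = 26.875 mm → contributes +26 687 759 mm⁴
  top plate: d = 159.88 mm → contributes +40 930 294 mm⁴
Total I = 110 079 346 mm⁴.
Extreme fibre distance c = 167.88 mm; S = I/c = 655 721 mm³.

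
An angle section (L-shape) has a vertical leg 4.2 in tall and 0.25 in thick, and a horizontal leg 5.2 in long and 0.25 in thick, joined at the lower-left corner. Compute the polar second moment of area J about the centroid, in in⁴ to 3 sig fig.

J ≈ 10.1 in⁴

Decompose the section into non-overlapping parts with the origin at the bottom-left of its bounding rectangle.
Vertical leg: 0.25 × 4.2, A = 1.05 in², y = 2.1 in, Ī = 1.5435 in⁴.
Horizontal leg (remainder): 4.95 × 0.25, A = 1.2375 in², y = 0.125 in, Ī = 0.0064453 in⁴.
Centroid: ȳ = ΣA·y / ΣA = 1.0316 in.
Transfer each piece to the centroidal x-axis using Ī + A·d² with d = y − 1.0316:
  vertical leg: d = 1.0684 in → contributes +2.7421 in⁴
  horizontal leg (remainder): d = -0.90656 in → contributes +1.0235 in⁴
Total I = 3.7656 in⁴.
For the y-axis: x̄ = 1.5316 in.
Repeating about the centroidal y-axis gives I_y = 6.3722 in⁴.
Polar second moment: J = I_x + I_y = 10.138 in⁴.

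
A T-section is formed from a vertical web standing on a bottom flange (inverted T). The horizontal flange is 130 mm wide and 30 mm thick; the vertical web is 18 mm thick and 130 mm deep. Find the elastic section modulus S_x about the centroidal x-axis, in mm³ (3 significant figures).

S_x ≈ 1.13 × 10⁵ mm³

Split into non-overlapping primitives; take the origin at the lower-left of the bounding box.
Flange: 130 × 30, A = 3 900 mm², y = 15 mm, Ī = 292 500 mm⁴.
Web: 18 × 130, A = 2 340 mm², y = 95 mm, Ī = 3 295 500 mm⁴.
Centroid: ȳ = ΣA·y / ΣA = 45 mm.
Transfer each piece to the centroidal x-axis using Ī + A·d² with d = y − 45:
  flange: d = -30 mm → contributes +3 802 500 mm⁴
  web: d = 50 mm → contributes +9 145 500 mm⁴
Total I = 12 948 000 mm⁴.
Extreme fibre distance c = 115 mm; S = I/c = 112 591 mm³.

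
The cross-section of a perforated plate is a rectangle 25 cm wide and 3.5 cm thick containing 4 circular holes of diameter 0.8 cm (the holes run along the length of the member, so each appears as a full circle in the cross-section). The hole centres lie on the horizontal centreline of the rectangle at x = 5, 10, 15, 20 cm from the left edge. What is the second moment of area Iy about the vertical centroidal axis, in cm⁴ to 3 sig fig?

Iy ≈ 4490 cm⁴

Decompose the section into non-overlapping parts with the origin at the bottom-left of its bounding rectangle.
Plate: 25 × 3.5, A = 87.5 cm², x = 12.5 cm, Ī = 4557.3 cm⁴.
Hole 1 (subtracted): ⌀0.8, A = 0.50265 cm², x = 5 cm, Ī = 0.020106 cm⁴.
Hole 2 (subtracted): ⌀0.8, A = 0.50265 cm², x = 10 cm, Ī = 0.020106 cm⁴.
Hole 3 (subtracted): ⌀0.8, A = 0.50265 cm², x = 15 cm, Ī = 0.020106 cm⁴.
Hole 4 (subtracted): ⌀0.8, A = 0.50265 cm², x = 20 cm, Ī = 0.020106 cm⁴.
By symmetry the centroid is at mid-width, x̄ = 12.5 cm.
Transfer each piece to the vertical centroidal axis using Ī + A·d² with d = x − 12.5:
  plate: d = 0 cm → contributes +4557.3 cm⁴
  hole 1: d = -7.5 cm → contributes −28.294 cm⁴
  hole 2: d = -2.5 cm → contributes −3.1617 cm⁴
  hole 3: d = 2.5 cm → contributes −3.1617 cm⁴
  hole 4: d = 7.5 cm → contributes −28.294 cm⁴
Total I = 4494.4 cm⁴.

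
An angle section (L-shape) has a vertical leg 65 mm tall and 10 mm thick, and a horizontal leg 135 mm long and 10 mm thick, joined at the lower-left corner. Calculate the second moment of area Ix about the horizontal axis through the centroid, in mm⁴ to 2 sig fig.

Ix ≈ 5.6 × 10⁵ mm⁴

Treat the section as a set of non-overlapping primitives; coordinates are from the bounding-box lower-left.
Vertical leg: 10 × 65, A = 650 mm², y = 32.5 mm, Ī = 228 854 mm⁴.
Horizontal leg (remainder): 125 × 10, A = 1 250 mm², y = 5 mm, Ī = 10 417 mm⁴.
Centroid: ȳ = ΣA·y / ΣA = 14.41 mm.
Transfer each piece to the horizontal axis through the centroid using Ī + A·d² with d = y − 14.41:
  vertical leg: d = 18.09 mm → contributes +441 615 mm⁴
  horizontal leg (remainder): d = -9.408 mm → contributes +121 052 mm⁴
Total I = 562 667 mm⁴.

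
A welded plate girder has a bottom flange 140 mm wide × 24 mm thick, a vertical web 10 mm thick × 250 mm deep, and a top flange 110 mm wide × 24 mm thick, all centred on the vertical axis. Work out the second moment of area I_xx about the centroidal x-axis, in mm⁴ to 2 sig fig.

Decompose the section into non-overlapping parts with the origin at the bottom-left of its bounding rectangle.
Bottom plate: 140 × 24, A = 3 360 mm², y = 12 mm, Ī = 161 280 mm⁴.
Web plate: 10 × 250, A = 2 500 mm², y = 149 mm, Ī = 13 020 833 mm⁴.
Top plate: 110 × 24, A = 2 640 mm², y = 286 mm, Ī = 126 720 mm⁴.
Centroid: ȳ = ΣA·y / ΣA = 137.4 mm.
Transfer each piece to the centroidal x-axis using Ī + A·d² with d = y − 137.4:
  bottom plate: d = -125.4 mm → contributes +52 993 852 mm⁴
  web plate: d = 11.6 mm → contributes +13 357 506 mm⁴
  top plate: d = 148.6 mm → contributes +58 426 787 mm⁴
Total I = 124 778 145 mm⁴.

I_xx ≈ 1.2 × 10⁸ mm⁴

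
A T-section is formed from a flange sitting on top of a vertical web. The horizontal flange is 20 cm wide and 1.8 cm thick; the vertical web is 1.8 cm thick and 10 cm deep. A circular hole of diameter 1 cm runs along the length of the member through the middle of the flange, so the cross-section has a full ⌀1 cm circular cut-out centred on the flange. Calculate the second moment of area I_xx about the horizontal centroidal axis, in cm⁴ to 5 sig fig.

Treat the section as a set of non-overlapping primitives; coordinates are from the bounding-box lower-left.
Flange: 20 × 1.8, A = 36 cm², y = 10.9 cm, Ī = 9.72 cm⁴.
Web: 1.8 × 10, A = 18 cm², y = 5 cm, Ī = 150 cm⁴.
Hole (subtracted): ⌀1, A = 0.7853982 cm², y = 10.9 cm, Ī = 0.04908739 cm⁴.
Centroid: ȳ = ΣA·y / ΣA = 8.904307 cm.
Transfer each piece to the horizontal centroidal axis using Ī + A·d² with d = y − 8.904307:
  flange: d = 1.995693 cm → contributes +153.1004 cm⁴
  web: d = -3.904307 cm → contributes +424.3851 cm⁴
  hole: d = 1.995693 cm → contributes −3.177163 cm⁴
Total I = 574.3083 cm⁴.

I_xx ≈ 574.31 cm⁴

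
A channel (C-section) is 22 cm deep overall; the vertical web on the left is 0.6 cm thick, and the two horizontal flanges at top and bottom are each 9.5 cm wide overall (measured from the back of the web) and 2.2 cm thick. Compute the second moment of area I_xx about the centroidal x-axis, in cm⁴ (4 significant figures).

I_xx ≈ 4386 cm⁴

Treat the section as a set of non-overlapping primitives; coordinates are from the bounding-box lower-left.
Web: 0.6 × 22, A = 13.2 cm², y = 11 cm, Ī = 532.4 cm⁴.
Top flange (beyond web): 8.9 × 2.2, A = 19.58 cm², y = 20.9 cm, Ī = 7.89727 cm⁴.
Bottom flange (beyond web): 8.9 × 2.2, A = 19.58 cm², y = 1.1 cm, Ī = 7.89727 cm⁴.
By symmetry the centroid is at mid-height, ȳ = 11 cm.
Transfer each piece to the centroidal x-axis using Ī + A·d² with d = y − 11:
  web: d = 0 cm → contributes +532.4 cm⁴
  top flange (beyond web): d = 9.9 cm → contributes +1926.93 cm⁴
  bottom flange (beyond web): d = -9.9 cm → contributes +1926.93 cm⁴
Total I = 4386.27 cm⁴.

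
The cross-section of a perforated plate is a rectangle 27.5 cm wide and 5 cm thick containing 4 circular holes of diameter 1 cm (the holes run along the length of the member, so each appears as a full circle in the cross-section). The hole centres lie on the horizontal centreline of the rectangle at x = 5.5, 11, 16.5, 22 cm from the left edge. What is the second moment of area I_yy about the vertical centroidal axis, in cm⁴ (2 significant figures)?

Treat the section as a set of non-overlapping primitives; coordinates are from the bounding-box lower-left.
Plate: 27.5 × 5, A = 137.5 cm², x = 13.75 cm, Ī = 8 665 cm⁴.
Hole 1 (subtracted): ⌀1, A = 0.7854 cm², x = 5.5 cm, Ī = 0.04909 cm⁴.
Hole 2 (subtracted): ⌀1, A = 0.7854 cm², x = 11 cm, Ī = 0.04909 cm⁴.
Hole 3 (subtracted): ⌀1, A = 0.7854 cm², x = 16.5 cm, Ī = 0.04909 cm⁴.
Hole 4 (subtracted): ⌀1, A = 0.7854 cm², x = 22 cm, Ī = 0.04909 cm⁴.
By symmetry the centroid is at mid-width, x̄ = 13.75 cm.
Transfer each piece to the vertical centroidal axis using Ī + A·d² with d = x − 13.75:
  plate: d = 0 cm → contributes +8 665 cm⁴
  hole 1: d = -8.25 cm → contributes −53.51 cm⁴
  hole 2: d = -2.75 cm → contributes −5.989 cm⁴
  hole 3: d = 2.75 cm → contributes −5.989 cm⁴
  hole 4: d = 8.25 cm → contributes −53.51 cm⁴
Total I = 8 546 cm⁴.

I_yy ≈ 8500 cm⁴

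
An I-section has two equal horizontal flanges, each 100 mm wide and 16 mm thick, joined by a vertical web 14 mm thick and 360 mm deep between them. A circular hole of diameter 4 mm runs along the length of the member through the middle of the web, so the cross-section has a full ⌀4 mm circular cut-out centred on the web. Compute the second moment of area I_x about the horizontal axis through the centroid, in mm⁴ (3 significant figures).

Break the section into simple shapes (no overlaps), measuring from the bottom-left corner of the bounding box.
Bottom flange: 100 × 16, A = 1 600 mm², y = 8 mm, Ī = 34 133 mm⁴.
Web: 14 × 360, A = 5 040 mm², y = 196 mm, Ī = 54 432 000 mm⁴.
Top flange: 100 × 16, A = 1 600 mm², y = 384 mm, Ī = 34 133 mm⁴.
Hole (subtracted): ⌀4, A = 12.566 mm², y = 196 mm, Ī = 12.566 mm⁴.
By symmetry the centroid is at mid-height, ȳ = 196 mm.
Transfer each piece to the horizontal axis through the centroid using Ī + A·d² with d = y − 196:
  bottom flange: d = -188 mm → contributes +56 584 533 mm⁴
  web: d = 0 mm → contributes +54 432 000 mm⁴
  top flange: d = 188 mm → contributes +56 584 533 mm⁴
  hole: d = 0 mm → contributes −12.566 mm⁴
Total I = 167 601 054 mm⁴.

I_x ≈ 1.68 × 10⁸ mm⁴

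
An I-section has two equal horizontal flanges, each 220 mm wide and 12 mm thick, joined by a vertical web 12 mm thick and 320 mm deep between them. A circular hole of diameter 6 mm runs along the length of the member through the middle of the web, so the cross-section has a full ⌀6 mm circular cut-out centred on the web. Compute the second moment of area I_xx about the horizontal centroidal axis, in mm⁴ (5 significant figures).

I_xx ≈ 1.7833 × 10⁸ mm⁴

Break the section into simple shapes (no overlaps), measuring from the bottom-left corner of the bounding box.
Bottom flange: 220 × 12, A = 2 640 mm², y = 6 mm, Ī = 31 680 mm⁴.
Web: 12 × 320, A = 3 840 mm², y = 172 mm, Ī = 32 768 000 mm⁴.
Top flange: 220 × 12, A = 2 640 mm², y = 338 mm, Ī = 31 680 mm⁴.
Hole (subtracted): ⌀6, A = 28.27433 mm², y = 172 mm, Ī = 63.61725 mm⁴.
By symmetry the centroid is at mid-height, ȳ = 172 mm.
Transfer each piece to the horizontal centroidal axis using Ī + A·d² with d = y − 172:
  bottom flange: d = -166 mm → contributes +72 779 520 mm⁴
  web: d = 0 mm → contributes +32 768 000 mm⁴
  top flange: d = 166 mm → contributes +72 779 520 mm⁴
  hole: d = 0 mm → contributes −63.61725 mm⁴
Total I = 178 326 976 mm⁴.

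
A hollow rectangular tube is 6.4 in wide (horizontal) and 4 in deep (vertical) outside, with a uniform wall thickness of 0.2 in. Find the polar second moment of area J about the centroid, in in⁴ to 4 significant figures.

Treat the section as a set of non-overlapping primitives; coordinates are from the bounding-box lower-left.
Outer rectangle: 6.4 × 4, A = 25.6 in², y = 2 in, Ī = 34.1333 in⁴.
Inner void (subtracted): 6 × 3.6, A = 21.6 in², y = 2 in, Ī = 23.328 in⁴.
By symmetry the centroid is at mid-height, ȳ = 2 in.
All pieces are centred on the centroidal x-axis, so I = ΣĪ (holes subtracted) = 10.8053 in⁴.
Repeating about the centroidal y-axis gives I_y = 22.5813 in⁴.
Polar second moment: J = I_x + I_y = 33.3867 in⁴.

J ≈ 33.39 in⁴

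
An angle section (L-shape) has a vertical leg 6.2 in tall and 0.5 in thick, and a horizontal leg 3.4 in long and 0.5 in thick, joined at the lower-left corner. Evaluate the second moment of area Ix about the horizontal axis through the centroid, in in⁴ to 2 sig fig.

Break the section into simple shapes (no overlaps), measuring from the bottom-left corner of the bounding box.
Vertical leg: 0.5 × 6.2, A = 3.1 in², y = 3.1 in, Ī = 9.93 in⁴.
Horizontal leg (remainder): 2.9 × 0.5, A = 1.45 in², y = 0.25 in, Ī = 0.03021 in⁴.
Centroid: ȳ = ΣA·y / ΣA = 2.192 in.
Transfer each piece to the horizontal axis through the centroid using Ī + A·d² with d = y − 2.192:
  vertical leg: d = 0.9082 in → contributes +12.49 in⁴
  horizontal leg (remainder): d = -1.942 in → contributes +5.497 in⁴
Total I = 17.98 in⁴.

Ix ≈ 18 in⁴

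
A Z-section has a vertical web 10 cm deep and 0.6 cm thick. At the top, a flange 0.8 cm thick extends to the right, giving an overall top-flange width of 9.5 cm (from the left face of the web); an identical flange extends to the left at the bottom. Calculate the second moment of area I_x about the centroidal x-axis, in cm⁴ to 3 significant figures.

I_x ≈ 352 cm⁴

Split into non-overlapping primitives; take the origin at the lower-left of the bounding box.
Web: 0.6 × 10, A = 6 cm², y = 5 cm, Ī = 50 cm⁴.
Top flange (beyond web): 8.9 × 0.8, A = 7.12 cm², y = 9.6 cm, Ī = 0.37973 cm⁴.
Bottom flange (beyond web): 8.9 × 0.8, A = 7.12 cm², y = 0.4 cm, Ī = 0.37973 cm⁴.
Centroid: ȳ = ΣA·y / ΣA = 5 cm.
Transfer each piece to the centroidal x-axis using Ī + A·d² with d = y − 5:
  web: d = 0 cm → contributes +50 cm⁴
  top flange (beyond web): d = 4.6 cm → contributes +151.04 cm⁴
  bottom flange (beyond web): d = -4.6 cm → contributes +151.04 cm⁴
Total I = 352.08 cm⁴.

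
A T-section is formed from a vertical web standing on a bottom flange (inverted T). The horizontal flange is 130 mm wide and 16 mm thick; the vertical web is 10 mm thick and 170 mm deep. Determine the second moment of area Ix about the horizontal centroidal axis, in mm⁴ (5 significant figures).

Ix ≈ 1.2229 × 10⁷ mm⁴

Decompose the section into non-overlapping parts with the origin at the bottom-left of its bounding rectangle.
Flange: 130 × 16, A = 2 080 mm², y = 8 mm, Ī = 44373.33 mm⁴.
Web: 10 × 170, A = 1 700 mm², y = 101 mm, Ī = 4 094 167 mm⁴.
Centroid: ȳ = ΣA·y / ΣA = 49.8254 mm.
Transfer each piece to the horizontal centroidal axis using Ī + A·d² with d = y − 49.8254:
  flange: d = -41.8254 mm → contributes +3 683 050 mm⁴
  web: d = 51.1746 mm → contributes +8 546 195 mm⁴
Total I = 12 229 245 mm⁴.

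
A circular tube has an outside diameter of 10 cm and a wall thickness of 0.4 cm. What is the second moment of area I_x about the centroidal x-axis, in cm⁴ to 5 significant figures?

I_x ≈ 139.22 cm⁴

Treat the section as a set of non-overlapping primitives; coordinates are from the bounding-box lower-left.
Outer circle: ⌀10, A = 78.53982 cm², y = 5 cm, Ī = 490.8739 cm⁴.
Bore (subtracted): ⌀9.2, A = 66.4761 cm², y = 5 cm, Ī = 351.6586 cm⁴.
By symmetry the centroid is at mid-height, ȳ = 5 cm.
All pieces are centred on the centroidal x-axis, so I = ΣĪ (holes subtracted) = 139.2153 cm⁴.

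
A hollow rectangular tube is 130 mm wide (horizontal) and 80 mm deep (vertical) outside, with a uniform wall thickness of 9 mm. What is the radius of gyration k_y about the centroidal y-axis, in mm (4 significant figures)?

Split into non-overlapping primitives; take the origin at the lower-left of the bounding box.
Outer rectangle: 130 × 80, A = 10 400 mm², x = 65 mm, Ī = 14 646 667 mm⁴.
Inner void (subtracted): 112 × 62, A = 6 944 mm², x = 65 mm, Ī = 7 258 795 mm⁴.
By symmetry the centroid is at mid-width, x̄ = 65 mm.
All pieces are centred on the centroidal y-axis, so I = ΣĪ (holes subtracted) = 7 387 872 mm⁴.
Radius of gyration: k = √(I/A) = √(7 387 872 / 3 456) = 46.2352 mm.

k_y ≈ 46.24 mm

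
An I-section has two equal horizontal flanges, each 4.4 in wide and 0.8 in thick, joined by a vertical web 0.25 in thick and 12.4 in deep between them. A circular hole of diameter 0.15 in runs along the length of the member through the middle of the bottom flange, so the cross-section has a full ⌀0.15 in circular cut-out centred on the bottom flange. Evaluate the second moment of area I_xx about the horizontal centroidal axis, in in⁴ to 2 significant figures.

I_xx ≈ 350 in⁴

Break the section into simple shapes (no overlaps), measuring from the bottom-left corner of the bounding box.
Bottom flange: 4.4 × 0.8, A = 3.52 in², y = 0.4 in, Ī = 0.1877 in⁴.
Web: 0.25 × 12.4, A = 3.1 in², y = 7 in, Ī = 39.72 in⁴.
Top flange: 4.4 × 0.8, A = 3.52 in², y = 13.6 in, Ī = 0.1877 in⁴.
Hole (subtracted): ⌀0.15, A = 0.01767 in², y = 0.4 in, Ī = 0.00002485 in⁴.
Centroid: ȳ = ΣA·y / ΣA = 7.012 in.
Transfer each piece to the horizontal centroidal axis using Ī + A·d² with d = y − 7.012:
  bottom flange: d = -6.612 in → contributes +154.1 in⁴
  web: d = -0.01152 in → contributes +39.72 in⁴
  top flange: d = 6.588 in → contributes +153 in⁴
  hole: d = -6.612 in → contributes −0.7725 in⁴
Total I = 346 in⁴.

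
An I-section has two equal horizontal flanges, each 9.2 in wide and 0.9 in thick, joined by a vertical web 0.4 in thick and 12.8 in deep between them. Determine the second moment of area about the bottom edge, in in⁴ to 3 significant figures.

Split into non-overlapping primitives; take the origin at the lower-left of the bounding box.
Bottom flange: 9.2 × 0.9, A = 8.28 in², y = 0.45 in, Ī = 0.5589 in⁴.
Web: 0.4 × 12.8, A = 5.12 in², y = 7.3 in, Ī = 69.905 in⁴.
Top flange: 9.2 × 0.9, A = 8.28 in², y = 14.15 in, Ī = 0.5589 in⁴.
Transfer each piece to a horizontal axis along the bottom face using Ī + A·d² with d = y − 0:
  bottom flange: d = 0.45 in → contributes +2.2356 in⁴
  web: d = 7.3 in → contributes +342.75 in⁴
  top flange: d = 14.15 in → contributes +1658.4 in⁴
Total I = 2003.4 in⁴.

I_base ≈ 2000 in⁴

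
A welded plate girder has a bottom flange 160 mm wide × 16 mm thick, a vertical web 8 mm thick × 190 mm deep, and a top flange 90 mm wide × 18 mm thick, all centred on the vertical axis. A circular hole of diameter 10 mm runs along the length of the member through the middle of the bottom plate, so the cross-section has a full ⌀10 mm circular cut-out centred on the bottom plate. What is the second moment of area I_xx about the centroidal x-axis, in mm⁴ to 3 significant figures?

I_xx ≈ 4.72 × 10⁷ mm⁴

Break the section into simple shapes (no overlaps), measuring from the bottom-left corner of the bounding box.
Bottom plate: 160 × 16, A = 2 560 mm², y = 8 mm, Ī = 54 613 mm⁴.
Web plate: 8 × 190, A = 1 520 mm², y = 111 mm, Ī = 4 572 667 mm⁴.
Top plate: 90 × 18, A = 1 620 mm², y = 215 mm, Ī = 43 740 mm⁴.
Hole (subtracted): ⌀10, A = 78.54 mm², y = 8 mm, Ī = 490.87 mm⁴.
Centroid: ȳ = ΣA·y / ΣA = 95.504 mm.
Transfer each piece to the centroidal x-axis using Ī + A·d² with d = y − 95.504:
  bottom plate: d = -87.504 mm → contributes +19 656 385 mm⁴
  web plate: d = 15.496 mm → contributes +4 937 660 mm⁴
  top plate: d = 119.5 mm → contributes +23 176 214 mm⁴
  hole: d = -87.504 mm → contributes −601 866 mm⁴
Total I = 47 168 394 mm⁴.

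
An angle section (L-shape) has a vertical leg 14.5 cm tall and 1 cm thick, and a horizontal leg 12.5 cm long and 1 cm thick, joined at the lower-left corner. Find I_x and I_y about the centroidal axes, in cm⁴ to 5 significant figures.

Break the section into simple shapes (no overlaps), measuring from the bottom-left corner of the bounding box.
Vertical leg: 1 × 14.5, A = 14.5 cm², y = 7.25 cm, Ī = 254.0521 cm⁴.
Horizontal leg (remainder): 11.5 × 1, A = 11.5 cm², y = 0.5 cm, Ī = 0.9583333 cm⁴.
Centroid: ȳ = ΣA·y / ΣA = 4.264423 cm.
Transfer each piece to the centroidal x-axis using Ī + A·d² with d = y − 4.264423:
  vertical leg: d = 2.985577 cm → contributes +383.3003 cm⁴
  horizontal leg (remainder): d = -3.764423 cm → contributes +163.9235 cm⁴
Total I = 547.2238 cm⁴.
For the y-axis: x̄ = 3.264423 cm.
Repeating about the centroidal y-axis gives I_y = 378.4738 cm⁴.

I_x ≈ 547.22 cm⁴, I_y ≈ 378.47 cm⁴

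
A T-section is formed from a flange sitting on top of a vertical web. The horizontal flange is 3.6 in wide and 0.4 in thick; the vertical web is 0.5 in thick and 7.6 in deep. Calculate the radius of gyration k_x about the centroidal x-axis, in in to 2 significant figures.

k_x ≈ 2.6 in

Split into non-overlapping primitives; take the origin at the lower-left of the bounding box.
Flange: 3.6 × 0.4, A = 1.44 in², y = 7.8 in, Ī = 0.0192 in⁴.
Web: 0.5 × 7.6, A = 3.8 in², y = 3.8 in, Ī = 18.29 in⁴.
Centroid: ȳ = ΣA·y / ΣA = 4.899 in.
Transfer each piece to the centroidal x-axis using Ī + A·d² with d = y − 4.899:
  flange: d = 2.901 in → contributes +12.14 in⁴
  web: d = -1.099 in → contributes +22.88 in⁴
Total I = 35.02 in⁴.
Radius of gyration: k = √(I/A) = √(35.02 / 5.24) = 2.585 in.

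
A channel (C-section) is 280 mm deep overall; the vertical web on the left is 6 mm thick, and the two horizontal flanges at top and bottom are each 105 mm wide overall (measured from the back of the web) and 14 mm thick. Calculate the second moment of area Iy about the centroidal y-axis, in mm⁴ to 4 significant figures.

Decompose the section into non-overlapping parts with the origin at the bottom-left of its bounding rectangle.
Web: 6 × 280, A = 1 680 mm², x = 3 mm, Ī = 5 040 mm⁴.
Top flange (beyond web): 99 × 14, A = 1 386 mm², x = 55.5 mm, Ī = 1 132 016 mm⁴.
Bottom flange (beyond web): 99 × 14, A = 1 386 mm², x = 55.5 mm, Ī = 1 132 016 mm⁴.
Centroid: x̄ = ΣA·x / ΣA = 35.6887 mm.
Transfer each piece to the centroidal y-axis using Ī + A·d² with d = x − 35.6887:
  web: d = -32.6887 mm → contributes +1 800 204 mm⁴
  top flange (beyond web): d = 19.8113 mm → contributes +1 676 004 mm⁴
  bottom flange (beyond web): d = 19.8113 mm → contributes +1 676 004 mm⁴
Total I = 5 152 213 mm⁴.

Iy ≈ 5.152 × 10⁶ mm⁴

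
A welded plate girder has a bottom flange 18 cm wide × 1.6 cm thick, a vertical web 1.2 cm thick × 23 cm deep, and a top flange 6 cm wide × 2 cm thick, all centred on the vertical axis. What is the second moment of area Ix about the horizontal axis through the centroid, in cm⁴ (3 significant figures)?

Treat the section as a set of non-overlapping primitives; coordinates are from the bounding-box lower-left.
Bottom plate: 18 × 1.6, A = 28.8 cm², y = 0.8 cm, Ī = 6.144 cm⁴.
Web plate: 1.2 × 23, A = 27.6 cm², y = 13.1 cm, Ī = 1216.7 cm⁴.
Top plate: 6 × 2, A = 12 cm², y = 25.6 cm, Ī = 4 cm⁴.
Centroid: ȳ = ΣA·y / ΣA = 10.114 cm.
Transfer each piece to the horizontal axis through the centroid using Ī + A·d² with d = y − 10.114:
  bottom plate: d = -9.314 cm → contributes +2504.6 cm⁴
  web plate: d = 2.986 cm → contributes +1462.8 cm⁴
  top plate: d = 15.486 cm → contributes +2881.8 cm⁴
Total I = 6849.1 cm⁴.

Ix ≈ 6850 cm⁴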